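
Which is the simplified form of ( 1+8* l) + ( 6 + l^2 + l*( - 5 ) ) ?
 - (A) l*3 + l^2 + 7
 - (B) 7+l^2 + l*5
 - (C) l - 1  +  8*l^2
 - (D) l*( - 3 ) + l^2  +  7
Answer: A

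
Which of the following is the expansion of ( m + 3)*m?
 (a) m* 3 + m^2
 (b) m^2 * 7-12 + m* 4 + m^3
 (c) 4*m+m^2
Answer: a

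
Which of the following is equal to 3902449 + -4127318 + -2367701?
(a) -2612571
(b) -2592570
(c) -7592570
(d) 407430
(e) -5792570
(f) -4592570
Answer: b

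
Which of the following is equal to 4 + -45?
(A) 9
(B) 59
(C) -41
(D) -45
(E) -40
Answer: C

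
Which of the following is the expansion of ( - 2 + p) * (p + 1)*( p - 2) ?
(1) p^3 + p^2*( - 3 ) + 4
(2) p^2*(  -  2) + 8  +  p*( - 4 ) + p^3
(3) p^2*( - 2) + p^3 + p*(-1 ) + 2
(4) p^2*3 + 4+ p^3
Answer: 1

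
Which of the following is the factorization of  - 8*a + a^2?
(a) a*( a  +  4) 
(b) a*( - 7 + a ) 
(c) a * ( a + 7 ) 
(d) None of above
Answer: d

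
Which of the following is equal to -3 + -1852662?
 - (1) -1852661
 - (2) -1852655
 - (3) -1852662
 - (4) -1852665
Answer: 4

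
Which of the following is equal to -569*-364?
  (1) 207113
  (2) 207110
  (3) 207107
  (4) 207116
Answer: 4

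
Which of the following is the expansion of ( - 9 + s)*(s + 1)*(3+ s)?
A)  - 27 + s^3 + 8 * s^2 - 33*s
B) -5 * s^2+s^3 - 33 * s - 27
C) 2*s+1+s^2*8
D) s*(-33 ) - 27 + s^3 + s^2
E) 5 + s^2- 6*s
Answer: B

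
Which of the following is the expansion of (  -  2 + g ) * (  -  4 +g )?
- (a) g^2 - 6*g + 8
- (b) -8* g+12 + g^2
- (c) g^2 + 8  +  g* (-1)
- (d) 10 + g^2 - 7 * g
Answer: a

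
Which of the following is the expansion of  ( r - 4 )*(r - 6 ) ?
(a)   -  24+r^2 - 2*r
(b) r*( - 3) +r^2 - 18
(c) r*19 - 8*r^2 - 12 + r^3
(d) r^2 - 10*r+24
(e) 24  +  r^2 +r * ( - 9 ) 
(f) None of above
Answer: d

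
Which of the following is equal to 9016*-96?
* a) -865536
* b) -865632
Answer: a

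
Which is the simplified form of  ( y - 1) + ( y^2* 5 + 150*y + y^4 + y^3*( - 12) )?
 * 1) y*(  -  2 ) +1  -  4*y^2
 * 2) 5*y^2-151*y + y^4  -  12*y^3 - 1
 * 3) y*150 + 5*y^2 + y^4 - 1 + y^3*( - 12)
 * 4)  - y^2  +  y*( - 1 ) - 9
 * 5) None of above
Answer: 5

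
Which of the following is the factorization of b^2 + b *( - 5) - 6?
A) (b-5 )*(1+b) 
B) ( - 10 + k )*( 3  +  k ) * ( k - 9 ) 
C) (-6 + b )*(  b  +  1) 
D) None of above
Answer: C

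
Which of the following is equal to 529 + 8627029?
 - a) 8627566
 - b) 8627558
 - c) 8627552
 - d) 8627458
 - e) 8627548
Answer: b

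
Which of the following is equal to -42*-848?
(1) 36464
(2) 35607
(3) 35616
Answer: 3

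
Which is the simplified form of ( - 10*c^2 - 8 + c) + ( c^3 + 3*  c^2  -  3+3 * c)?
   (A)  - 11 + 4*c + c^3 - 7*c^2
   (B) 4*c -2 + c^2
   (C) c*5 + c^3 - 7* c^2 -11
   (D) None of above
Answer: A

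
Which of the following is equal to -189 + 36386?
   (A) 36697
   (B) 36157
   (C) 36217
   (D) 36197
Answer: D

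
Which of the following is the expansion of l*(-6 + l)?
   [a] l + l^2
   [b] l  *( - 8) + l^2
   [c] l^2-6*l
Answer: c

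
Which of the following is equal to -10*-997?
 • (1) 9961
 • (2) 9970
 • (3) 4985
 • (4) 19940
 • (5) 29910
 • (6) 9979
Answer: 2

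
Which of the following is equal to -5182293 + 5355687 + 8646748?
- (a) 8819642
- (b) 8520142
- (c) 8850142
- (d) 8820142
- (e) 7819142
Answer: d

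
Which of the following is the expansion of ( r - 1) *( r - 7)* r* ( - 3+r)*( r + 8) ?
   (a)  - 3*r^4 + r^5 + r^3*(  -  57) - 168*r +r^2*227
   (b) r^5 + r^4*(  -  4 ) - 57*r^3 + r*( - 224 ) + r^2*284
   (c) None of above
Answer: a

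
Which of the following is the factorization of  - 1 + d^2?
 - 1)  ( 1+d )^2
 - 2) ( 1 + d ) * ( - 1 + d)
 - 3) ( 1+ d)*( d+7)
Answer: 2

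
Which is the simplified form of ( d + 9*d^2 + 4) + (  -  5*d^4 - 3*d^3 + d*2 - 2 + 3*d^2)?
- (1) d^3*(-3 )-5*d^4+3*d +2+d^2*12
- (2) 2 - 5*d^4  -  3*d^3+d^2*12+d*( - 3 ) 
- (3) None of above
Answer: 1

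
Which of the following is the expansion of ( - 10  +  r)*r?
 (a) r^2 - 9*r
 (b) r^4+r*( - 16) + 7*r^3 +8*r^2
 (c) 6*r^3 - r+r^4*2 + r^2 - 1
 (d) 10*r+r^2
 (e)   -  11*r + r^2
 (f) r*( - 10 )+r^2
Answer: f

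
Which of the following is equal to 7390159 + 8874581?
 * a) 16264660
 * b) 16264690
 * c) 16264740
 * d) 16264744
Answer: c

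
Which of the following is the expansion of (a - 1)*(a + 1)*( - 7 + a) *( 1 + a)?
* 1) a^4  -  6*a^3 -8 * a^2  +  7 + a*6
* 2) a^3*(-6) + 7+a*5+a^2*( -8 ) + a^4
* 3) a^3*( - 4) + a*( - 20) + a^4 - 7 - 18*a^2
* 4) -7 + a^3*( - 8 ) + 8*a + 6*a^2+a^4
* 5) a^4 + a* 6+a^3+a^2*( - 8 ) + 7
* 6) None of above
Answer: 1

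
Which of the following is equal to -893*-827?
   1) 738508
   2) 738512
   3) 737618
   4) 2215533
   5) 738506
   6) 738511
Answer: 6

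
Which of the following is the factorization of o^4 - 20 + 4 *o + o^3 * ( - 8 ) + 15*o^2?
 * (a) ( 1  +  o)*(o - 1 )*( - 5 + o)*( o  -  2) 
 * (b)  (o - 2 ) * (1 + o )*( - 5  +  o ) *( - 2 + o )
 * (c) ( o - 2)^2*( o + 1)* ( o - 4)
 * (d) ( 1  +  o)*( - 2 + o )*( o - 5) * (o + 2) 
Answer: b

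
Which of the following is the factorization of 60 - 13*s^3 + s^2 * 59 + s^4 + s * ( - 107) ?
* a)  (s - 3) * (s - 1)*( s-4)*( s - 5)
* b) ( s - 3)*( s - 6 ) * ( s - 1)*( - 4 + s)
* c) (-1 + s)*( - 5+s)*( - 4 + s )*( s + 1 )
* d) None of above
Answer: a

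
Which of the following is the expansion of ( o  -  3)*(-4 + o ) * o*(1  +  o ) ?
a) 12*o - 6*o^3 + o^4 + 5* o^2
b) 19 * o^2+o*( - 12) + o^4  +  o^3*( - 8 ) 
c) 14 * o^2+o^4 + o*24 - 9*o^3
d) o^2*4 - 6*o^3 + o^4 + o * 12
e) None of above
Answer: a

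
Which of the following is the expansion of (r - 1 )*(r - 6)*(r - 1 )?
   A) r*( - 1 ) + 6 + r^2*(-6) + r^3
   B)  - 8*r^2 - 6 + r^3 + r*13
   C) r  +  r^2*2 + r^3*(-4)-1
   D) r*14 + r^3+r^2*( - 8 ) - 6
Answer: B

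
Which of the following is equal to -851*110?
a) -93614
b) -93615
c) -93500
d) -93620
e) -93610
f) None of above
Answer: e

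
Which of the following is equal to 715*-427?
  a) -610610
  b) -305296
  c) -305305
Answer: c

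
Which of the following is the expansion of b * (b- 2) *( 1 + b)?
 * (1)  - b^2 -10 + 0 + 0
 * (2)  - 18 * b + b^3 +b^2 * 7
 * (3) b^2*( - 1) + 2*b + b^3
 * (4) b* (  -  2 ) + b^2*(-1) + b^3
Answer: 4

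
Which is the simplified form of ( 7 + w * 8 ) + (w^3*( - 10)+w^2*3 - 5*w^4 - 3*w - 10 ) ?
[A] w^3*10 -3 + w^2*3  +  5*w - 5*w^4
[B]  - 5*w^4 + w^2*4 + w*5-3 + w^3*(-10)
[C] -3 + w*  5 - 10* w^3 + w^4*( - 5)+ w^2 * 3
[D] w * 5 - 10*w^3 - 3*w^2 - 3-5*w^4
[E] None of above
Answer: C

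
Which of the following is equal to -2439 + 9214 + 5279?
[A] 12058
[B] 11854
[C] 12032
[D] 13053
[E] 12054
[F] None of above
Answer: E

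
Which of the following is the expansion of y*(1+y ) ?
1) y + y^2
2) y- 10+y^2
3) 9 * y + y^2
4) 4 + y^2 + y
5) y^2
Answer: 1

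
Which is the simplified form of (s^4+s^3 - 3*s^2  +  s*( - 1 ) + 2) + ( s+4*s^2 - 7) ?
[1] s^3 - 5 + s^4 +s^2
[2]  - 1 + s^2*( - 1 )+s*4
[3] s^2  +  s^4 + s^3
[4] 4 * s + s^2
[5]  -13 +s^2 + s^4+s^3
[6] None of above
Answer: 1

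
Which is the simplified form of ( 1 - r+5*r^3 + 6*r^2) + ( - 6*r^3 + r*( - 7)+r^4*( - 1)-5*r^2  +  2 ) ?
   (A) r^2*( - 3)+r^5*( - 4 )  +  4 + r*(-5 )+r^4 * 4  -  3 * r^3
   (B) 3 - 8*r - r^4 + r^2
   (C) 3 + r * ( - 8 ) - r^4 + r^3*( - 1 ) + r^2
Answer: C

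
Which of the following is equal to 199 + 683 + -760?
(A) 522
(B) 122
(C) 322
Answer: B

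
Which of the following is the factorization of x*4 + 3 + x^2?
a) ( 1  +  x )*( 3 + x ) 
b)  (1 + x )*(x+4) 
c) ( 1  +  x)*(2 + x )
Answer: a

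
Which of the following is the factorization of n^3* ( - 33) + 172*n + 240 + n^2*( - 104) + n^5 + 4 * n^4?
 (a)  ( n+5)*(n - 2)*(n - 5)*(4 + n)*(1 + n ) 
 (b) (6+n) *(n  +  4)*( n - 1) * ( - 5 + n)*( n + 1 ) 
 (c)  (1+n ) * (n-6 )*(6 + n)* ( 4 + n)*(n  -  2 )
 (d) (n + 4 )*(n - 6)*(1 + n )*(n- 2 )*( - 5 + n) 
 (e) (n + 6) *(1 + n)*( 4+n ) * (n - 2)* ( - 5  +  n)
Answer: e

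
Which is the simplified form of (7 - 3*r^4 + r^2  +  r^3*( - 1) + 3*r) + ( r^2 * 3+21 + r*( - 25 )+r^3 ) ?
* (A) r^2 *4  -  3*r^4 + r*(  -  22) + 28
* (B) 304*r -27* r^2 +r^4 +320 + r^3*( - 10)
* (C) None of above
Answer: A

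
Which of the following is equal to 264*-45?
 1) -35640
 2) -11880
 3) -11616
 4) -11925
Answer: 2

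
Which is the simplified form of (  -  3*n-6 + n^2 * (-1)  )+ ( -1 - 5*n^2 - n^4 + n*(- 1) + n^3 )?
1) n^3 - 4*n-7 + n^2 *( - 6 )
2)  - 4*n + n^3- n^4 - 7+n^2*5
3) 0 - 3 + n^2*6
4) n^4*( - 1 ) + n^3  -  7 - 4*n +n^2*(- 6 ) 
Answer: 4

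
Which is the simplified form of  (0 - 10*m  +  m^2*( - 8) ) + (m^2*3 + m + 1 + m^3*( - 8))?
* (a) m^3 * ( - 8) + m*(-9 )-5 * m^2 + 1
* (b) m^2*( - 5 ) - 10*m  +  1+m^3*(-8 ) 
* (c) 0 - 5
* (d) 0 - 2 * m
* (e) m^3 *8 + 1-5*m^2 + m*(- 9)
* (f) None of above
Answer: a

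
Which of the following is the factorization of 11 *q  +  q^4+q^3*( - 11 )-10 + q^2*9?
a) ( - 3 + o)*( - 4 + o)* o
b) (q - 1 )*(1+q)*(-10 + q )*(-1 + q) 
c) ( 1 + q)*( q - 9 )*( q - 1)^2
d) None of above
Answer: b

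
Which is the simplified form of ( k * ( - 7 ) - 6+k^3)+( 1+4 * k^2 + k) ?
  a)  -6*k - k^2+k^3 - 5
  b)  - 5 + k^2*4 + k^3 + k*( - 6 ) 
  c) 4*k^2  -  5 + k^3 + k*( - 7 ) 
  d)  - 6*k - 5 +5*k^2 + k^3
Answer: b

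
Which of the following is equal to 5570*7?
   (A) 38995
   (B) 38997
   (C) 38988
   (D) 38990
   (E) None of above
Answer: D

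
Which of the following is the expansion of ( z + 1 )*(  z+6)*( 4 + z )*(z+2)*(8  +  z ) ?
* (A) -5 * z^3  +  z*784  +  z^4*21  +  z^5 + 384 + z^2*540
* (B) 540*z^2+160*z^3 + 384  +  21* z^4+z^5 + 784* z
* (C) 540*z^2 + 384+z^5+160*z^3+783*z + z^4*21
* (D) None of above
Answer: B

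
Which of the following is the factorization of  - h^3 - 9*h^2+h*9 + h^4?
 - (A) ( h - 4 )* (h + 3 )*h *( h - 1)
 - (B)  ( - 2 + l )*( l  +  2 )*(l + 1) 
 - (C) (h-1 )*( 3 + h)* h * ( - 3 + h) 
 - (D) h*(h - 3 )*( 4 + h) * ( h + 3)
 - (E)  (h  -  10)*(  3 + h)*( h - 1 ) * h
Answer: C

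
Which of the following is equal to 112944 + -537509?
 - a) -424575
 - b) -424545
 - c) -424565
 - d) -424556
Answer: c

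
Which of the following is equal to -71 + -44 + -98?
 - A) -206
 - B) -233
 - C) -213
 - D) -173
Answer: C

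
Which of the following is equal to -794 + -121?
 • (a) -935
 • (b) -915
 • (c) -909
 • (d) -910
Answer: b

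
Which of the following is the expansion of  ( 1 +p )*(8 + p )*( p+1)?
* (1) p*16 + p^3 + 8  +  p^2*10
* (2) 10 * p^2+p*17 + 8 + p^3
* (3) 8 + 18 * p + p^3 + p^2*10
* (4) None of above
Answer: 2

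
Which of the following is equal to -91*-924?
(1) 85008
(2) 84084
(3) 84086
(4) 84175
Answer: 2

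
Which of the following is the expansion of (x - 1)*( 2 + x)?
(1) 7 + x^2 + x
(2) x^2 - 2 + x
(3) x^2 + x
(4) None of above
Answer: 2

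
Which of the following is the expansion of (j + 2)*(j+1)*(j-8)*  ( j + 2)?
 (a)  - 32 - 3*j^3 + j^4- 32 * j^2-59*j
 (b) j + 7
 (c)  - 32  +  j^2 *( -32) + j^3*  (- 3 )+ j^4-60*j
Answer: c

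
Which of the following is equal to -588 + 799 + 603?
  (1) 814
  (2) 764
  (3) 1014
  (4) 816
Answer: 1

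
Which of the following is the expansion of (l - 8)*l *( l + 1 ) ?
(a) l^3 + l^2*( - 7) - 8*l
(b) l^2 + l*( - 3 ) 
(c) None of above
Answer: a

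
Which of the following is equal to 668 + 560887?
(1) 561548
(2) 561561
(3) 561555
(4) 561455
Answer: 3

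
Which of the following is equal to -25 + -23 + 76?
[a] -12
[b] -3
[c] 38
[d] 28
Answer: d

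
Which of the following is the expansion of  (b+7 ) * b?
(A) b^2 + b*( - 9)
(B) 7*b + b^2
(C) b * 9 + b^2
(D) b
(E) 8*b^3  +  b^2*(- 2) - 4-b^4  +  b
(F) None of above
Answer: B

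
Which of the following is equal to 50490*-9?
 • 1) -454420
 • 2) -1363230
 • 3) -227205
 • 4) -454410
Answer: 4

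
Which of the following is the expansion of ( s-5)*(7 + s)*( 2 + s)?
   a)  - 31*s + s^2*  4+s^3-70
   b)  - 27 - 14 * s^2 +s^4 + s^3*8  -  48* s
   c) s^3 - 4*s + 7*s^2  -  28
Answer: a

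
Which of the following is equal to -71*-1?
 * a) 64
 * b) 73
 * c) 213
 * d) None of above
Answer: d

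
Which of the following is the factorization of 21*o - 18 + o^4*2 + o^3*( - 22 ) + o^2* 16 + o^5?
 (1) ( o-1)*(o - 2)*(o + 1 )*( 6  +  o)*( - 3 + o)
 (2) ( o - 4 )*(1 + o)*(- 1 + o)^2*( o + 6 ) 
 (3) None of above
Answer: 3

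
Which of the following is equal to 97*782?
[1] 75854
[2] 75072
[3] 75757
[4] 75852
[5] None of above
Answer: 1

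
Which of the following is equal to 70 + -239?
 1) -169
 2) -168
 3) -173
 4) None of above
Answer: 1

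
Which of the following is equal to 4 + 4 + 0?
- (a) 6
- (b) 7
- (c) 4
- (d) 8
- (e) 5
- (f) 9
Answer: d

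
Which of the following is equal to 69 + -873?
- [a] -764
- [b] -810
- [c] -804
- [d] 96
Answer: c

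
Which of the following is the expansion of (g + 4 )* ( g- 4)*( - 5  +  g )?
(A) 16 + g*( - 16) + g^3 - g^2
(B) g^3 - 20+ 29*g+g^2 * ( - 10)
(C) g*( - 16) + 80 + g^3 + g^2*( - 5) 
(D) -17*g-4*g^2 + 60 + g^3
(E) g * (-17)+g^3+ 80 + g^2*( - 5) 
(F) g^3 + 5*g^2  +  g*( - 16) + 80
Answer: C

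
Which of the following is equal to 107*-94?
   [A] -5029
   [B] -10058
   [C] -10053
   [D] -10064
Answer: B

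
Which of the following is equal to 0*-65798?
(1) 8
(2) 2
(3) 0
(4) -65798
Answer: 3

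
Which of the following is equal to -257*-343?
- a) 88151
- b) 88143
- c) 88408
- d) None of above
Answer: a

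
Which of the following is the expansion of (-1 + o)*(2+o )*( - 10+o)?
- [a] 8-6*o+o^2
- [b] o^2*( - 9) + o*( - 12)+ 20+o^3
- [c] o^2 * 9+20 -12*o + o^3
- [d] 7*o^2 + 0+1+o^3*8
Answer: b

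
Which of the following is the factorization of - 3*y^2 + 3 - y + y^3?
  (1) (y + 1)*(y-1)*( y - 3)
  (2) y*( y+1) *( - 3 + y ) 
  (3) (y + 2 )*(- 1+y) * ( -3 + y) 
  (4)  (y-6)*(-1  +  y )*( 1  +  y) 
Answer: 1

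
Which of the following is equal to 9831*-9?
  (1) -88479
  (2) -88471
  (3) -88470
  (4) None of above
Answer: 1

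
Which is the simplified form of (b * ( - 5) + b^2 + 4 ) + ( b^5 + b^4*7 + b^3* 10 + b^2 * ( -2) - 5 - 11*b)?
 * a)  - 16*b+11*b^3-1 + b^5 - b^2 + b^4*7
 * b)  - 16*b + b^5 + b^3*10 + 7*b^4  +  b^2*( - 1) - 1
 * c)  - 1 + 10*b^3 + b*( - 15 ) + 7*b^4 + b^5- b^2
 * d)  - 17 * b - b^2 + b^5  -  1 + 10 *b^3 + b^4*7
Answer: b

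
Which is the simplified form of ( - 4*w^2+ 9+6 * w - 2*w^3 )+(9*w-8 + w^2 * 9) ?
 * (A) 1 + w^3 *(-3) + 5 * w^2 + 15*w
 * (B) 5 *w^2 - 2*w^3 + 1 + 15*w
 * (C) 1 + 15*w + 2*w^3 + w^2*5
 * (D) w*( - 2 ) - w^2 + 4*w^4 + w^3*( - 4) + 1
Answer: B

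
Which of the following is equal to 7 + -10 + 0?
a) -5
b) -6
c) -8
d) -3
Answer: d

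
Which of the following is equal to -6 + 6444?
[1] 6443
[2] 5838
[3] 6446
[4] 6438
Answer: 4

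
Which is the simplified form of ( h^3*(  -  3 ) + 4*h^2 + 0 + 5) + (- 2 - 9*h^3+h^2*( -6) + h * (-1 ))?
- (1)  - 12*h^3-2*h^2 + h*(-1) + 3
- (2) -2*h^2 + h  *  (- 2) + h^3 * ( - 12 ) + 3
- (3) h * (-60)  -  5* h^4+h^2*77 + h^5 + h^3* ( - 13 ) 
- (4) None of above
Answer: 1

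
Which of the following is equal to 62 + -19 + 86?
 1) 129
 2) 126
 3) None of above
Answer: 1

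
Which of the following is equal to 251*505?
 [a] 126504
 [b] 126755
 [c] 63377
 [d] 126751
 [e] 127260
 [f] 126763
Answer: b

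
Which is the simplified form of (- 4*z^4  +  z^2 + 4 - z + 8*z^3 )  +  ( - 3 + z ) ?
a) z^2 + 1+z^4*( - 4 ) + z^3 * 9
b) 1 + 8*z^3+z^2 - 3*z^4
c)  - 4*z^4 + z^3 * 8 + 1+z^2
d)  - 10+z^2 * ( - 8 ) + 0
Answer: c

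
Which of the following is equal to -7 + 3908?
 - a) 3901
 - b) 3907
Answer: a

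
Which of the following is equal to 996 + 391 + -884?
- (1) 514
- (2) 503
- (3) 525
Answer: 2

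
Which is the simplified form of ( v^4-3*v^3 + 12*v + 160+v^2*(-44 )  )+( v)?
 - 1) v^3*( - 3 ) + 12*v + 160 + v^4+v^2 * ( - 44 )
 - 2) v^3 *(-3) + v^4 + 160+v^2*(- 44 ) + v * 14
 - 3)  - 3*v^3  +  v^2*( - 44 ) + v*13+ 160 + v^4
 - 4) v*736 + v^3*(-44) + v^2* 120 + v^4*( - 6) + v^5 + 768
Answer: 3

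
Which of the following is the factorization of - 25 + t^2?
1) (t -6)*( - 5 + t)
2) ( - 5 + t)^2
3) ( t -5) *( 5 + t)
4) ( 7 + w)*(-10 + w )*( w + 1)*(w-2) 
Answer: 3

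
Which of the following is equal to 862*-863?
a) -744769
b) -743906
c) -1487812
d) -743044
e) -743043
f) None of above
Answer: b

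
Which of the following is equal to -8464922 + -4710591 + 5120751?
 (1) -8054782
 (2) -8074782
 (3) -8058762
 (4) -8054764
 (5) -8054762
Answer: 5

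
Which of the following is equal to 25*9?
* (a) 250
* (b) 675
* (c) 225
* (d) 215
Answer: c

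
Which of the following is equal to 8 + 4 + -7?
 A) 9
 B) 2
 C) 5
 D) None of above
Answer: C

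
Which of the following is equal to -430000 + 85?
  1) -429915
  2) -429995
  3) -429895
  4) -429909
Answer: 1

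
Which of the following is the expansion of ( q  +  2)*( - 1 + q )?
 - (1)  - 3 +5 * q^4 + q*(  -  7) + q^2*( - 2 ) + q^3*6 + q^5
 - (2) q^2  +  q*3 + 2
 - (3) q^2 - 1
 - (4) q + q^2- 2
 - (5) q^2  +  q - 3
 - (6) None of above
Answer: 4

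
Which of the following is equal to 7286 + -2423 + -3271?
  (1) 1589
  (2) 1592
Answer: 2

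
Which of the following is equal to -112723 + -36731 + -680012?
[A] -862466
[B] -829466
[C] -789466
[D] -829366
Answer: B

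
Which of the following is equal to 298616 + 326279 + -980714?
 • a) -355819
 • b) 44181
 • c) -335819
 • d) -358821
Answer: a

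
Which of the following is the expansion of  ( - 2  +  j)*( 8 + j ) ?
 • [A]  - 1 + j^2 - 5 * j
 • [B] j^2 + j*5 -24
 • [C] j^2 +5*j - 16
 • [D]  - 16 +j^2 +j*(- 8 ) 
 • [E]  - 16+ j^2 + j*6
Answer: E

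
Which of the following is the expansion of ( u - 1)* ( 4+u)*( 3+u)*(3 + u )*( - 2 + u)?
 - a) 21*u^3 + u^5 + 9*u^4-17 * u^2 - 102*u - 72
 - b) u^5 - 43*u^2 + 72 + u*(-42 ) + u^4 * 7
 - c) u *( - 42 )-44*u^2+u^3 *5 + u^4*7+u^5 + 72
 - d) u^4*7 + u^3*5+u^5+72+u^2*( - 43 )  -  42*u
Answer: d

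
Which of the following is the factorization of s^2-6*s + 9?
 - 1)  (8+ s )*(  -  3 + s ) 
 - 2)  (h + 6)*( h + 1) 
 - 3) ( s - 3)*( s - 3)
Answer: 3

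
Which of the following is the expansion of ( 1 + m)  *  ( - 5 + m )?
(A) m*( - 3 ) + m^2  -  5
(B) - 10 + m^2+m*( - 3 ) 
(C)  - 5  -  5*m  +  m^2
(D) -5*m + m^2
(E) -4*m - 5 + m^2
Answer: E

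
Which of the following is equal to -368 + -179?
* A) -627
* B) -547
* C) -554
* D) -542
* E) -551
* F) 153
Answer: B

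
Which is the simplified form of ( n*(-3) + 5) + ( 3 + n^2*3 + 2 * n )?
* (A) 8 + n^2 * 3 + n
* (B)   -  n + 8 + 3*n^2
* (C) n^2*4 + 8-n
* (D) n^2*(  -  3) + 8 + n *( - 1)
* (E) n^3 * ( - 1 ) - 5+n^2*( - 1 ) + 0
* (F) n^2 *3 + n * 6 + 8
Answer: B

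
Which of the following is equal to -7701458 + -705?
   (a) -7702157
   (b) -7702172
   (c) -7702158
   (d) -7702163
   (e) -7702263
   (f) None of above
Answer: d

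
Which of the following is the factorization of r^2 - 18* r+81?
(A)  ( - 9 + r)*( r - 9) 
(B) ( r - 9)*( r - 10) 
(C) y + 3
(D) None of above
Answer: A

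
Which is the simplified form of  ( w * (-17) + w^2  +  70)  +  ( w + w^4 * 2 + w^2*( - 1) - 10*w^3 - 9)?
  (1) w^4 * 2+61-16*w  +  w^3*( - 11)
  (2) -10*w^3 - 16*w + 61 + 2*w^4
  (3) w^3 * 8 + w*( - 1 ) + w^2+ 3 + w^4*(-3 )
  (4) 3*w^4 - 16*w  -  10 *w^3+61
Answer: 2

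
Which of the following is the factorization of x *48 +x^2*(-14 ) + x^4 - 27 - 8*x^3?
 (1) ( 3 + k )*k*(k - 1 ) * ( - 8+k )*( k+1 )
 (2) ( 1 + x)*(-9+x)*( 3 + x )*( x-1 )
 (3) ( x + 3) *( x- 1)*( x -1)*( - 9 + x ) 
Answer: 3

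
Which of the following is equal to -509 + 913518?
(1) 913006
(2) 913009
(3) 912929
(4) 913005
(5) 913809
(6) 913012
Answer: 2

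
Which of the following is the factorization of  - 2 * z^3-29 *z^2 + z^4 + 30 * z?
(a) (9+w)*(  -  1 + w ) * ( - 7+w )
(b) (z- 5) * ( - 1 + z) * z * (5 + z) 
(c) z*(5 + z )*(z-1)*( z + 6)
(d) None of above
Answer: d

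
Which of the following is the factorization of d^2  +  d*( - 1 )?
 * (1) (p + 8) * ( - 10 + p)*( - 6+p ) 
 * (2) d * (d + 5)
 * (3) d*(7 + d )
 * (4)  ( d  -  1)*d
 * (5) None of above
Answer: 4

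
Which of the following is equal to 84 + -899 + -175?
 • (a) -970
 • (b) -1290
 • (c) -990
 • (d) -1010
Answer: c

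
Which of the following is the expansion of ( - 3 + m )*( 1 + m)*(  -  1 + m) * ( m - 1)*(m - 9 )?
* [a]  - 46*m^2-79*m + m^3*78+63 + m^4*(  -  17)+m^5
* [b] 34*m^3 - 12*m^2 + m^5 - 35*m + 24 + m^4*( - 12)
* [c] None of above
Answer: c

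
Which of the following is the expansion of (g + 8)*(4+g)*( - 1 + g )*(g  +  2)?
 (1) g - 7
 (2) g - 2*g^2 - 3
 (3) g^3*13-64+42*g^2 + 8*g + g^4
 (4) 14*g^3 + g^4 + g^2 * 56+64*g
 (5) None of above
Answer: 3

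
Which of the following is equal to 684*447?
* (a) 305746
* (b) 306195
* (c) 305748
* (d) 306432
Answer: c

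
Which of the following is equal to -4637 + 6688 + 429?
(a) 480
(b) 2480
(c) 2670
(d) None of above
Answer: b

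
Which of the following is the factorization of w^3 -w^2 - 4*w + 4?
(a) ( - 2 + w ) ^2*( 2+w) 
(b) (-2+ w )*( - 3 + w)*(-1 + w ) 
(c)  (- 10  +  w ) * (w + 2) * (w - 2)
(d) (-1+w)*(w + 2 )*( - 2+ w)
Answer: d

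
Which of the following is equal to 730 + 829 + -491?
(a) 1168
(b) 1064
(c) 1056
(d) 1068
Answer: d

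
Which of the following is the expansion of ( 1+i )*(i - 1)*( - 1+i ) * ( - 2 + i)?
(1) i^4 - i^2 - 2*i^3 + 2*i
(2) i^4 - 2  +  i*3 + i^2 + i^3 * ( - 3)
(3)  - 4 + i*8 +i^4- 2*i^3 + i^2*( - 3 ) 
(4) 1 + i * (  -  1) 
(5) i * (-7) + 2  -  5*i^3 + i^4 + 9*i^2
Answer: 2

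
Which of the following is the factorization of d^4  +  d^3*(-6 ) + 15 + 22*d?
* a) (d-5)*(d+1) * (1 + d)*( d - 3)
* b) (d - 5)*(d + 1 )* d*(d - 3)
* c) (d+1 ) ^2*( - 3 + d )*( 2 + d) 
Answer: a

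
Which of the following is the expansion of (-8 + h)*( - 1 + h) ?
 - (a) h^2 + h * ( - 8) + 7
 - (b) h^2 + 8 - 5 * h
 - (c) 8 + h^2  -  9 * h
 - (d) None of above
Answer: c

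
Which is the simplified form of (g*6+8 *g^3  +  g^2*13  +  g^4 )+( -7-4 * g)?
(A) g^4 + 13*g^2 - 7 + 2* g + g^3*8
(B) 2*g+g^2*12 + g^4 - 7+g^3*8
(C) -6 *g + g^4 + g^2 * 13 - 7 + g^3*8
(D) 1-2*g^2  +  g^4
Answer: A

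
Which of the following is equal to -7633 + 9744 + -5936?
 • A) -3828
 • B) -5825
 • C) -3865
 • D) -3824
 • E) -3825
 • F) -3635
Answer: E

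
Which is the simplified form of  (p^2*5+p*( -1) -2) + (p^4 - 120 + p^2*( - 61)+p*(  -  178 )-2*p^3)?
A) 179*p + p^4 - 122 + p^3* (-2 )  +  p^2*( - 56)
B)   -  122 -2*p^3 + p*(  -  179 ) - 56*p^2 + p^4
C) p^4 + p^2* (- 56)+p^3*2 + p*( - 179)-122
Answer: B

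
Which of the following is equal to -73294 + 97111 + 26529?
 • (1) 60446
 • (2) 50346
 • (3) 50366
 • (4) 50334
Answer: 2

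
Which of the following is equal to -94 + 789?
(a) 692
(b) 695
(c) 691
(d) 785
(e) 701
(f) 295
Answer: b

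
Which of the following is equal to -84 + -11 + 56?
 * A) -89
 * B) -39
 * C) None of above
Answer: B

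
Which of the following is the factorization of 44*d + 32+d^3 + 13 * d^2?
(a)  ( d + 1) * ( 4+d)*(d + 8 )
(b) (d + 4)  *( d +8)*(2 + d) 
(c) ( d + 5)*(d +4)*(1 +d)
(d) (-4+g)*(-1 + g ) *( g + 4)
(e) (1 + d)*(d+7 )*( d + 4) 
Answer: a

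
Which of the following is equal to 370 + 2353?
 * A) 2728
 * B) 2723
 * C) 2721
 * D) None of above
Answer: B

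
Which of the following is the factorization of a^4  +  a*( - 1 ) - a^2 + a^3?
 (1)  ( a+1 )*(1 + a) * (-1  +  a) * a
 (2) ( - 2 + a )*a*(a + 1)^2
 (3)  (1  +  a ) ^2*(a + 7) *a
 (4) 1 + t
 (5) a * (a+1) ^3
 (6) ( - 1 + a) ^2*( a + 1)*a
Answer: 1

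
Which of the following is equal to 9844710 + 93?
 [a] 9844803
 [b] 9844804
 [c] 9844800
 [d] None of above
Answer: a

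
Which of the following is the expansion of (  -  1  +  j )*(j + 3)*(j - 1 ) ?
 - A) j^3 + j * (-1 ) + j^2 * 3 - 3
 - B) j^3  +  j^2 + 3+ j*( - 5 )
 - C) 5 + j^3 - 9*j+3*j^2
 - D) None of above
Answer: B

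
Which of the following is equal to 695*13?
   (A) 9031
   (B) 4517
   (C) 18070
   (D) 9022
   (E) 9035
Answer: E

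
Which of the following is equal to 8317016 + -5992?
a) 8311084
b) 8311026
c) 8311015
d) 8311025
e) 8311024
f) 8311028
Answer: e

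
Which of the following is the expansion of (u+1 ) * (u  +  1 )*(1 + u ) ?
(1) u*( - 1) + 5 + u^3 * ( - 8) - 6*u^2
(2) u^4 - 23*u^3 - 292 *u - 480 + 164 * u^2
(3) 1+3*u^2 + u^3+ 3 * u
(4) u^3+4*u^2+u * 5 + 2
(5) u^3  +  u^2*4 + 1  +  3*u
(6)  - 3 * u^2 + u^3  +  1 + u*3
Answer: 3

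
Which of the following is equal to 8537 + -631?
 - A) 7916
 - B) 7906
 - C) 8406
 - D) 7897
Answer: B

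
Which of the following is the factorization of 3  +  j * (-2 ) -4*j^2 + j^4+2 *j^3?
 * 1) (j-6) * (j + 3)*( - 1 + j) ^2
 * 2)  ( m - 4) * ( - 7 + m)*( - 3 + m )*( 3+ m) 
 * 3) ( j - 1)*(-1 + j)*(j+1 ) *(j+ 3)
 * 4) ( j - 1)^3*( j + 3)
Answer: 3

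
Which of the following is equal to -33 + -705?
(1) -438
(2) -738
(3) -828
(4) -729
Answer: 2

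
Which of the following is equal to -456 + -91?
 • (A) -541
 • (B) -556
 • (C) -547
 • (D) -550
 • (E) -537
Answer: C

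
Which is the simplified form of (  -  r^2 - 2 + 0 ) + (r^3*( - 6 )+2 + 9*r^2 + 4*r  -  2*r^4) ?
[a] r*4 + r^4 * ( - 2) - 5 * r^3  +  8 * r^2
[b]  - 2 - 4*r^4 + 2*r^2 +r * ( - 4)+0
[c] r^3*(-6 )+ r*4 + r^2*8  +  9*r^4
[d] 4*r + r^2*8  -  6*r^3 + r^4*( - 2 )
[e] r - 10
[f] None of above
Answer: d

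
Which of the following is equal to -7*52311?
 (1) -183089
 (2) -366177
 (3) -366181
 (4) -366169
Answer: 2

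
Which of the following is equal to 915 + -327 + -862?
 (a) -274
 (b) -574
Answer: a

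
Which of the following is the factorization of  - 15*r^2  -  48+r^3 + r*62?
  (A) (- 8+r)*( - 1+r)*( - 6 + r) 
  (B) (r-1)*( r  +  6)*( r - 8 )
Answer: A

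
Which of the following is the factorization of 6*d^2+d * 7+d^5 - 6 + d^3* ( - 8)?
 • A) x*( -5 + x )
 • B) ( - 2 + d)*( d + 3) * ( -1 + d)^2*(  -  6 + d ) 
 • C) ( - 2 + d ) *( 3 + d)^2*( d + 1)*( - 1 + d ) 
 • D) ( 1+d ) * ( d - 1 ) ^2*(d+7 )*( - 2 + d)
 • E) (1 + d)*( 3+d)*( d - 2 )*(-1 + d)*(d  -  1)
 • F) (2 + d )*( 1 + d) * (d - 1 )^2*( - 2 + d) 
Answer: E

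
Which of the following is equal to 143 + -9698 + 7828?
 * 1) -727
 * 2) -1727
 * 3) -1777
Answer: 2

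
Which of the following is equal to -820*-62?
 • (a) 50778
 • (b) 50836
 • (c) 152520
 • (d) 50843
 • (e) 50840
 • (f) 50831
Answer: e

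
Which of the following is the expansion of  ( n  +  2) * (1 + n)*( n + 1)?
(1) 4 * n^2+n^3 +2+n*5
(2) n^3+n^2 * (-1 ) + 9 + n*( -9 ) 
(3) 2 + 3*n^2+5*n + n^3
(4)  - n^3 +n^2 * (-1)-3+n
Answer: 1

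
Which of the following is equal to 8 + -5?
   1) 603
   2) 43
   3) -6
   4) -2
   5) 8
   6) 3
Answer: 6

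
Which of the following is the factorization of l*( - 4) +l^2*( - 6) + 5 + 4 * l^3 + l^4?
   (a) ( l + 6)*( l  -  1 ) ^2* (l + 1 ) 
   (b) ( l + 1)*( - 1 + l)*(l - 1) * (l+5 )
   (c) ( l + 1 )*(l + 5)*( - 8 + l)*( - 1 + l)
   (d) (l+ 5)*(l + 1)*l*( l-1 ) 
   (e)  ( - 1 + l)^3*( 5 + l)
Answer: b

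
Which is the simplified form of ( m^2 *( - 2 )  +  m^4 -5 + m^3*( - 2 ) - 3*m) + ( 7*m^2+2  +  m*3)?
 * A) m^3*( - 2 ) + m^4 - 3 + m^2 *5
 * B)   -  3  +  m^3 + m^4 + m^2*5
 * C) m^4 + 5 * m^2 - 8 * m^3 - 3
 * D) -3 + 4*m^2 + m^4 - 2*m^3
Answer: A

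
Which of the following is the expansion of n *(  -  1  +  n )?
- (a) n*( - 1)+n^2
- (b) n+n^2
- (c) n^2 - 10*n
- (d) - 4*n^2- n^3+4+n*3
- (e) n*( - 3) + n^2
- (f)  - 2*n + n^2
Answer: a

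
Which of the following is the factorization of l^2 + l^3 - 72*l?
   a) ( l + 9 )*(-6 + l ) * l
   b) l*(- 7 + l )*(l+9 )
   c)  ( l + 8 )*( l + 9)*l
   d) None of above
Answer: d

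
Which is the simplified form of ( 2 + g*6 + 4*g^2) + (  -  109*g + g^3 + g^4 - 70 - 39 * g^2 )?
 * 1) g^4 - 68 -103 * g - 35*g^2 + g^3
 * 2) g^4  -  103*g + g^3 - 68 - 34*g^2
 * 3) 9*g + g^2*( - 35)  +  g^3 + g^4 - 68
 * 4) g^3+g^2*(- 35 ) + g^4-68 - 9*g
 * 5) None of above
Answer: 1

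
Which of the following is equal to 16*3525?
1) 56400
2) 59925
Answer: 1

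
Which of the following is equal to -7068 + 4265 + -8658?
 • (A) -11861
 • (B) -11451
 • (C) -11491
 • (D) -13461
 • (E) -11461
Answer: E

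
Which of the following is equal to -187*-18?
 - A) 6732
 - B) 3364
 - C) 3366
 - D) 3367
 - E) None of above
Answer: C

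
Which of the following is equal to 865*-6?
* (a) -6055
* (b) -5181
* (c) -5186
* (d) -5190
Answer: d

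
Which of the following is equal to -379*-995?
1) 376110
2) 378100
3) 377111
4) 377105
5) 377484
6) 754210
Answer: 4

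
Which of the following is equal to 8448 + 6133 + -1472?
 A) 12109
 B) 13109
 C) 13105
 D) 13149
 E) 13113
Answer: B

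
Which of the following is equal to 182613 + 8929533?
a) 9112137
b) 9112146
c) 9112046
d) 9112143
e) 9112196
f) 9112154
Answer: b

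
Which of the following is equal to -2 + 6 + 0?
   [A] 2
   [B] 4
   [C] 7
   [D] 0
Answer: B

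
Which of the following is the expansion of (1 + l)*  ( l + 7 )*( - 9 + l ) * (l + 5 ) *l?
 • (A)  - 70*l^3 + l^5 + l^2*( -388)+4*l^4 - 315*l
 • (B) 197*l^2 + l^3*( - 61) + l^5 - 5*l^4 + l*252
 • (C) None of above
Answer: A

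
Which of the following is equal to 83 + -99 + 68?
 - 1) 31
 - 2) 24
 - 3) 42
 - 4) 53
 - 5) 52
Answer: 5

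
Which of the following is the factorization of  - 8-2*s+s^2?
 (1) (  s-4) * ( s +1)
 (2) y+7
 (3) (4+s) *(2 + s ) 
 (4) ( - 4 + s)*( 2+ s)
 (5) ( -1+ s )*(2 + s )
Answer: 4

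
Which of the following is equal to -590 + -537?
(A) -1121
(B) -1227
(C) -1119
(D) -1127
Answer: D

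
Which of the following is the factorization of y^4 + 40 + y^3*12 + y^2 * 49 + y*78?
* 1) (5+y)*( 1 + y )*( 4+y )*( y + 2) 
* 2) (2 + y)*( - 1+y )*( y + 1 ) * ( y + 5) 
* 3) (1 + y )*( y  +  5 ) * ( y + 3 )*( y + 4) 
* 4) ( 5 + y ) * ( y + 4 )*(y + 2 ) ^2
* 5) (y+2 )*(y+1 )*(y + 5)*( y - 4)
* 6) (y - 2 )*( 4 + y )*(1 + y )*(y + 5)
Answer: 1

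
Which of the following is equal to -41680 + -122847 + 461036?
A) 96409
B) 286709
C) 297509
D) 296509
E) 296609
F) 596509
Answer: D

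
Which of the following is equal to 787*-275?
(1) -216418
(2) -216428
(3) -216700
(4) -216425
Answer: 4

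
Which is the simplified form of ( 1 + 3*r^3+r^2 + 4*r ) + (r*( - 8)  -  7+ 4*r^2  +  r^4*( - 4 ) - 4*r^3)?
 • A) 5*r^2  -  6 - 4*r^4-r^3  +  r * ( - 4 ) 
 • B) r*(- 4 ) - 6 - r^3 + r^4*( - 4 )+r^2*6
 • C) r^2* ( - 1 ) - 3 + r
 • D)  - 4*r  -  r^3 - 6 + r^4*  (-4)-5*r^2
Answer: A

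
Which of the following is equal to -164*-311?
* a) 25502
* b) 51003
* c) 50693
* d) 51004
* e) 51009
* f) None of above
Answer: d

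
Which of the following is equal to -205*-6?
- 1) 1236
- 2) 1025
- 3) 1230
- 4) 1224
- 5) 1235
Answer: 3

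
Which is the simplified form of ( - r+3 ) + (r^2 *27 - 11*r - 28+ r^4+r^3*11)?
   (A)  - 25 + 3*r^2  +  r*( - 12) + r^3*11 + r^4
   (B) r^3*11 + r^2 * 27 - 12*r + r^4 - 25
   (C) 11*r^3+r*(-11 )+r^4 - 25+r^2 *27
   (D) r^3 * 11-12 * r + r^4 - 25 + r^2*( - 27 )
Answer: B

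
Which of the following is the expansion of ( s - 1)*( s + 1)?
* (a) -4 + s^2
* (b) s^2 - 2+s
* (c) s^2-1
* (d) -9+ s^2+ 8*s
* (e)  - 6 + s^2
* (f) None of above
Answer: c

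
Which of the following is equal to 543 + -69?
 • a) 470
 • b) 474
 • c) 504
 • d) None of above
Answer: b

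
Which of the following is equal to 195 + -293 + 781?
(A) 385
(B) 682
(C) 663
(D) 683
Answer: D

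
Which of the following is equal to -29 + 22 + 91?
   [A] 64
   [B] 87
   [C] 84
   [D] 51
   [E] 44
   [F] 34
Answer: C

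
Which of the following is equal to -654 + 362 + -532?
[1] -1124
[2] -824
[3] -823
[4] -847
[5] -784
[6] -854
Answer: 2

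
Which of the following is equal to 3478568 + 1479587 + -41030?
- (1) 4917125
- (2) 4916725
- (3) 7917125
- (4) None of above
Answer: 1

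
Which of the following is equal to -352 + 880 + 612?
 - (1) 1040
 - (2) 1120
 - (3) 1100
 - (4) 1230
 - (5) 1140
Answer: 5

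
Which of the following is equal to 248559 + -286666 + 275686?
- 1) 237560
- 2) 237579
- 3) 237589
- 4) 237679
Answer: 2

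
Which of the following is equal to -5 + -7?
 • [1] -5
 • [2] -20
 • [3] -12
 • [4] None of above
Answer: 3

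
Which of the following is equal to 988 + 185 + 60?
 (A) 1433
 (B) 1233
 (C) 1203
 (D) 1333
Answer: B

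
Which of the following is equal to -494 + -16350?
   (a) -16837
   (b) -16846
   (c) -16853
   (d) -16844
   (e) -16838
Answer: d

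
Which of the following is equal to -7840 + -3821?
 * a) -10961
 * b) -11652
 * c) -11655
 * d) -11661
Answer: d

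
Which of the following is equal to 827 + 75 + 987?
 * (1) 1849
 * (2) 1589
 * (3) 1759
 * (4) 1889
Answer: 4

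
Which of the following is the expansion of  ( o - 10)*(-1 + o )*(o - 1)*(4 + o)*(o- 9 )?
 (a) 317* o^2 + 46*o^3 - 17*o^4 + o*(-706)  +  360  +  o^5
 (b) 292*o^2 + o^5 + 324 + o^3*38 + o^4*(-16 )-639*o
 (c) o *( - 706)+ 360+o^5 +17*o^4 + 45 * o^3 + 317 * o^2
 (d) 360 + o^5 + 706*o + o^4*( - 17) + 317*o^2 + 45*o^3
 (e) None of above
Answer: e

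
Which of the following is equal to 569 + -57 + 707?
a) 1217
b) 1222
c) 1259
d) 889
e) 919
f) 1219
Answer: f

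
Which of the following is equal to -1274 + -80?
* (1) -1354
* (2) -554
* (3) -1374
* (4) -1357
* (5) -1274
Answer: 1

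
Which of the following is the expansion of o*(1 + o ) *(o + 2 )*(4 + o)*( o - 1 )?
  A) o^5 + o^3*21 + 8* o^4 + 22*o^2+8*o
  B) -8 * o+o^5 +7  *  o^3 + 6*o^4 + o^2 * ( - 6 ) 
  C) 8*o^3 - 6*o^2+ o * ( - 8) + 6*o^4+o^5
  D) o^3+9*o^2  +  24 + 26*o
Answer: B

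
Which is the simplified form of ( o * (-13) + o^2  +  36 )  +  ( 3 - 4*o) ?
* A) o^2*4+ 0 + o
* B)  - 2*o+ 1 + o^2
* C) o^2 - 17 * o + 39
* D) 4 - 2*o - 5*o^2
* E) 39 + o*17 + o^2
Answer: C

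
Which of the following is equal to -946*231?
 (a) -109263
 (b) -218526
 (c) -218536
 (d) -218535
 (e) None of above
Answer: b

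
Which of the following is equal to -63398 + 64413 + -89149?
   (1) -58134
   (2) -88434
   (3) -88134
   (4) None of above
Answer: 3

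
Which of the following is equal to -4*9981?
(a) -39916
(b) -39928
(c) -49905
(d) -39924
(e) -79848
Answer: d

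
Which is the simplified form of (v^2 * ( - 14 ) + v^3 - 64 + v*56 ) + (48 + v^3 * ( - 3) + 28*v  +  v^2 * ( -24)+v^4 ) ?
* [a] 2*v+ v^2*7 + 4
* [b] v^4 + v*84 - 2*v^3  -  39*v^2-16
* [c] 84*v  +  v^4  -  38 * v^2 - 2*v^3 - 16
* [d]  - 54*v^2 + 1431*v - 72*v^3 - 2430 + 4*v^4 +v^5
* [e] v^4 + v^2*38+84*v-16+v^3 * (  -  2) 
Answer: c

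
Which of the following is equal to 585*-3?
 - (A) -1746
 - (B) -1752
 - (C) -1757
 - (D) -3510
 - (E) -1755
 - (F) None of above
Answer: E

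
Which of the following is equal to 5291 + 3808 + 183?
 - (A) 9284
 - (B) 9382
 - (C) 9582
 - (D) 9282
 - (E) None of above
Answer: D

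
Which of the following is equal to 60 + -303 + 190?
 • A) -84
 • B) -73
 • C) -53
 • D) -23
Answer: C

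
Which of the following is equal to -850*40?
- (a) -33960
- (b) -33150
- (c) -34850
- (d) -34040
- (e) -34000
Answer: e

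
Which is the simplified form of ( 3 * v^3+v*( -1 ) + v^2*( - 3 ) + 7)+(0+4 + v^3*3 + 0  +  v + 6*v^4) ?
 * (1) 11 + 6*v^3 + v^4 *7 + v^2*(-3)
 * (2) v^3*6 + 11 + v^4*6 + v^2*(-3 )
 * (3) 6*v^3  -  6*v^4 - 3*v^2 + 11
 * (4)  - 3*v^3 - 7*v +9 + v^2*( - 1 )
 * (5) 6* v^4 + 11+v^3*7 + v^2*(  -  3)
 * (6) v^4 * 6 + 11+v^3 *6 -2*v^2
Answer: 2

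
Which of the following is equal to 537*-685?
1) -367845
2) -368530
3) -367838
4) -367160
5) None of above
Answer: 1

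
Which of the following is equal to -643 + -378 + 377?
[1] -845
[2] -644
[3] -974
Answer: 2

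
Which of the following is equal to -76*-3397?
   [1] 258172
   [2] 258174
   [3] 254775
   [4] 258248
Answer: 1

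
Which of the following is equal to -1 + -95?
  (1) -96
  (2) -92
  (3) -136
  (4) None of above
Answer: 1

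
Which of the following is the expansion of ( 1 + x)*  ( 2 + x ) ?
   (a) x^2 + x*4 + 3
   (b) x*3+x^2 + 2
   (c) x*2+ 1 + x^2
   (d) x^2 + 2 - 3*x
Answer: b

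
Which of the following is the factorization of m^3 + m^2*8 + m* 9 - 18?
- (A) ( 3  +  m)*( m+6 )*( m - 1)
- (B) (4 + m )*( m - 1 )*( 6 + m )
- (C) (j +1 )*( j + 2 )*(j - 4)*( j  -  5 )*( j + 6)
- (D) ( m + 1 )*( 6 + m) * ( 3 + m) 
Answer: A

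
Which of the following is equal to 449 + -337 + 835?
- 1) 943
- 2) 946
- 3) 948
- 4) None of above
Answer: 4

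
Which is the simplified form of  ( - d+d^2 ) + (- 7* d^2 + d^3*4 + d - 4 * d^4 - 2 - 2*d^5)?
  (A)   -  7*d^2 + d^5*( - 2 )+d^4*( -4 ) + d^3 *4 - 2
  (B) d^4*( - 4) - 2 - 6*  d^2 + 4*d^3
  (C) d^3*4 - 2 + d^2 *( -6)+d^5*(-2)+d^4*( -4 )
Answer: C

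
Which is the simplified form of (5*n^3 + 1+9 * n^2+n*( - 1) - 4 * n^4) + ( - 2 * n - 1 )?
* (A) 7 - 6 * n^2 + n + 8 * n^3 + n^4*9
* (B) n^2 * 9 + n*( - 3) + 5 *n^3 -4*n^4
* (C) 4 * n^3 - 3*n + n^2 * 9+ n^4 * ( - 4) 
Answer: B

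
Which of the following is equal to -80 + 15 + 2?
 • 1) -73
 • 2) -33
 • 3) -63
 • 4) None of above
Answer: 3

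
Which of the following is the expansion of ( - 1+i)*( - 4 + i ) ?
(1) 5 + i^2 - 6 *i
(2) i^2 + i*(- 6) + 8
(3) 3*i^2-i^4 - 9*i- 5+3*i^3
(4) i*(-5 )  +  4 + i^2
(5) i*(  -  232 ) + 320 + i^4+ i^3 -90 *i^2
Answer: 4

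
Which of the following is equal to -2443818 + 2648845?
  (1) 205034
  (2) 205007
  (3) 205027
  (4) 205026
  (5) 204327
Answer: 3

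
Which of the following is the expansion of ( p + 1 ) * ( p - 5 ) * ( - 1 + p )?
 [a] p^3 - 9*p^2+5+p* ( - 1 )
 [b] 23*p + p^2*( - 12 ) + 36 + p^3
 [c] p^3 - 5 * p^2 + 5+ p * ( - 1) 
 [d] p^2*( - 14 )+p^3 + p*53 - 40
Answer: c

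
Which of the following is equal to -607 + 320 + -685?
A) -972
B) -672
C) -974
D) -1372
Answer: A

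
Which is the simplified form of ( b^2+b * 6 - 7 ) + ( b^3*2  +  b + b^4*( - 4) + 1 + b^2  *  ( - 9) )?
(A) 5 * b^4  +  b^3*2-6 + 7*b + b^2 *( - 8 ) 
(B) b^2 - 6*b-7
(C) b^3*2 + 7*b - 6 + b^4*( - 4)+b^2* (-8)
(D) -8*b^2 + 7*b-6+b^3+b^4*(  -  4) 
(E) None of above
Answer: C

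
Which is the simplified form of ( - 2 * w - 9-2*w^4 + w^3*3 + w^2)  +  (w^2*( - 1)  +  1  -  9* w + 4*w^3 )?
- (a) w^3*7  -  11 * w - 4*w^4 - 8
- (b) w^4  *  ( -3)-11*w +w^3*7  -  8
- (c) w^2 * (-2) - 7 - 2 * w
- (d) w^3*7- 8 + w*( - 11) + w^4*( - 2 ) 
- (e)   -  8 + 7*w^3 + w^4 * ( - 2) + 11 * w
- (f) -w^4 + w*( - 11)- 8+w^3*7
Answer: d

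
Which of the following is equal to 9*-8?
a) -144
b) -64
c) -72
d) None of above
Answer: c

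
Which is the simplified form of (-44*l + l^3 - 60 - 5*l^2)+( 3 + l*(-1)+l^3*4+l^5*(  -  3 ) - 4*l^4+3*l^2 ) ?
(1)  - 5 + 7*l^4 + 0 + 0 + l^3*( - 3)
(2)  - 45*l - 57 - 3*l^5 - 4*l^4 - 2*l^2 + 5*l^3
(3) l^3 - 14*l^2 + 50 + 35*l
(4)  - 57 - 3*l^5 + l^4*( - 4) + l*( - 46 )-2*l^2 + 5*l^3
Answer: 2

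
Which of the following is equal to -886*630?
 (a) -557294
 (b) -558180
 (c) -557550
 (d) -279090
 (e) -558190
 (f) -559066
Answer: b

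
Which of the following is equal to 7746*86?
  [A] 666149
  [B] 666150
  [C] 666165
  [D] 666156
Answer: D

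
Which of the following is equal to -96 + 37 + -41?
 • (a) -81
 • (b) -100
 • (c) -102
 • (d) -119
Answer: b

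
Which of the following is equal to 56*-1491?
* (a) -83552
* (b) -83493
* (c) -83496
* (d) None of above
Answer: c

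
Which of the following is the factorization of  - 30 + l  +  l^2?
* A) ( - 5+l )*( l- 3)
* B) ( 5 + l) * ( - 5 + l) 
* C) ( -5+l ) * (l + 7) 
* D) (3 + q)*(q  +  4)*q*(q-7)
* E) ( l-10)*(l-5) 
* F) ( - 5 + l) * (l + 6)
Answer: F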